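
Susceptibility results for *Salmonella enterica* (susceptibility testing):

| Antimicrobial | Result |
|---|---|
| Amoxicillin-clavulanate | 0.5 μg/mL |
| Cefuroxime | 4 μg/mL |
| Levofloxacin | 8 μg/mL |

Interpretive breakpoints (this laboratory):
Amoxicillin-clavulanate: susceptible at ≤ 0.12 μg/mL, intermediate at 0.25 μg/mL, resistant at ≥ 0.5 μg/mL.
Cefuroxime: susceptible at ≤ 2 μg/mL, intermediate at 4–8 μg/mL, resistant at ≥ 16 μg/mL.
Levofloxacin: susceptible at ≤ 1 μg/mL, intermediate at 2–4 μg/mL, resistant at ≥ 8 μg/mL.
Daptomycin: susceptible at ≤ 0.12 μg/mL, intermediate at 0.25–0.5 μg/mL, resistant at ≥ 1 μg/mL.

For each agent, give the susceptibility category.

Amoxicillin-clavulanate 0.5 μg/mL: ≥ 0.5 μg/mL — resistant
Cefuroxime (4 μg/mL) in 4–8 μg/mL — intermediate
Levofloxacin (8 μg/mL) ≥ 8 μg/mL ⇒ resistant

R, I, R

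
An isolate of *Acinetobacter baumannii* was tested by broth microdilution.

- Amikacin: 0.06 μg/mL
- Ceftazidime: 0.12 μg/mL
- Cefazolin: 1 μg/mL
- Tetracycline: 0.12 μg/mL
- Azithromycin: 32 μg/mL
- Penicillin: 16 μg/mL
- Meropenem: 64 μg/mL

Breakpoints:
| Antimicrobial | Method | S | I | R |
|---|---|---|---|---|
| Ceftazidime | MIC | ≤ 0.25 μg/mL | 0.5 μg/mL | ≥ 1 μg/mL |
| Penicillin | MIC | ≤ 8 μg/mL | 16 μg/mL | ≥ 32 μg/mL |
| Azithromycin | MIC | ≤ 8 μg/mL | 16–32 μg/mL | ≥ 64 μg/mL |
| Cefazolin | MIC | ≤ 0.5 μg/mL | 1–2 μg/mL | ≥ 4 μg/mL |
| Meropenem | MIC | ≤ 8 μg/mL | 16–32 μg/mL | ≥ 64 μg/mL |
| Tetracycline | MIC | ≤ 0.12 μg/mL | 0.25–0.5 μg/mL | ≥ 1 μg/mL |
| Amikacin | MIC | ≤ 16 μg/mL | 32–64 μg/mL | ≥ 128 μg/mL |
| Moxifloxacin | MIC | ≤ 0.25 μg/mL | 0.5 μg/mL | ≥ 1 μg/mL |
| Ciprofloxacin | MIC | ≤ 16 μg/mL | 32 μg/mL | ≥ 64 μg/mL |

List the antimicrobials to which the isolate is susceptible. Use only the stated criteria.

Amikacin: 0.06 μg/mL is ≤ 16 μg/mL → Susceptible
Ceftazidime: 0.12 μg/mL is ≤ 0.25 μg/mL ⇒ S
Cefazolin 1 μg/mL: in 1–2 μg/mL ⇒ Intermediate
Tetracycline (0.12 μg/mL) ≤ 0.12 μg/mL → S
Azithromycin: 32 μg/mL is in 16–32 μg/mL ⇒ Intermediate
Penicillin (16 μg/mL) = 16 μg/mL ⇒ I
Meropenem 64 μg/mL: ≥ 64 μg/mL ⇒ resistant

amikacin, ceftazidime, tetracycline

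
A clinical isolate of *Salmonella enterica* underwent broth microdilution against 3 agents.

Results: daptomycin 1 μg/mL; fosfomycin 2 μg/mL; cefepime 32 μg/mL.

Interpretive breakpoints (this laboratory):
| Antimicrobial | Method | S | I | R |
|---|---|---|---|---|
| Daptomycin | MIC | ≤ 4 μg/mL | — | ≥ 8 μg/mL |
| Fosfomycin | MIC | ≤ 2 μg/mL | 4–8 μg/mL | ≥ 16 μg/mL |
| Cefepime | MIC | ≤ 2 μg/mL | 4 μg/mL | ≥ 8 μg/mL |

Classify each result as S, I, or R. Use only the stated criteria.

Daptomycin 1 μg/mL: ≤ 4 μg/mL → Susceptible
Fosfomycin (2 μg/mL) ≤ 2 μg/mL — S
Cefepime 32 μg/mL: ≥ 8 μg/mL ⇒ R

S, S, R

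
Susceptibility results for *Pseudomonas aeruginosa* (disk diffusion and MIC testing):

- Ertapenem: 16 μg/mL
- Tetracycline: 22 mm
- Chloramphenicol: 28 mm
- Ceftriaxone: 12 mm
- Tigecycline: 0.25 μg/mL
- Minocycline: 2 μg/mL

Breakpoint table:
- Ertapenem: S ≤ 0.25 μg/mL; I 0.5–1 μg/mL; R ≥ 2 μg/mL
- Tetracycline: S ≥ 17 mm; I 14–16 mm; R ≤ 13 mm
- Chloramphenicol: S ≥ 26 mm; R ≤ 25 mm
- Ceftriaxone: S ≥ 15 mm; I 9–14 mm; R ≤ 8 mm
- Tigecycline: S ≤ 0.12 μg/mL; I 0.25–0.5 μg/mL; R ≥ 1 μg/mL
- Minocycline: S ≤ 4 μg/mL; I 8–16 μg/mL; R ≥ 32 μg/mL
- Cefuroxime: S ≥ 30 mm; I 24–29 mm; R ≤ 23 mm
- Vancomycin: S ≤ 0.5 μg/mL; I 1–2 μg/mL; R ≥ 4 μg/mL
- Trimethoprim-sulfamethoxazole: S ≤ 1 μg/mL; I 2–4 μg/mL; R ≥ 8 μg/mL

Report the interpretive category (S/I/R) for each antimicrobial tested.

R, S, S, I, I, S

Ertapenem: 16 μg/mL is ≥ 2 μg/mL — Resistant
Tetracycline 22 mm: ≥ 17 mm ⇒ S
Chloramphenicol (28 mm) ≥ 26 mm — Susceptible
Ceftriaxone 12 mm: in 9–14 mm — I
Tigecycline (0.25 μg/mL) in 0.25–0.5 μg/mL → Intermediate
Minocycline 2 μg/mL: ≤ 4 μg/mL ⇒ Susceptible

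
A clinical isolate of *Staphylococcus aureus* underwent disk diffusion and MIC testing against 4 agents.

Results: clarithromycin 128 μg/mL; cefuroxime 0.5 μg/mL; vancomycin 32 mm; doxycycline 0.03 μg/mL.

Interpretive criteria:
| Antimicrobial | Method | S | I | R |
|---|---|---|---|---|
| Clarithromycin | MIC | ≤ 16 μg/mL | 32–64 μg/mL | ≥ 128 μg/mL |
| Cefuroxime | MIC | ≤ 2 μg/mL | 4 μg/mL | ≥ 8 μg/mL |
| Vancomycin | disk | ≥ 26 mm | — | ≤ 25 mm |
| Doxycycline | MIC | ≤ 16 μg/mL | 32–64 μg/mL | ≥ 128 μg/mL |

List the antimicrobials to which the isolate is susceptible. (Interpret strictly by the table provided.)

Clarithromycin (128 μg/mL) ≥ 128 μg/mL → resistant
Cefuroxime: 0.5 μg/mL is ≤ 2 μg/mL → S
Vancomycin: 32 mm is ≥ 26 mm ⇒ susceptible
Doxycycline 0.03 μg/mL: ≤ 16 μg/mL — S

cefuroxime, vancomycin, doxycycline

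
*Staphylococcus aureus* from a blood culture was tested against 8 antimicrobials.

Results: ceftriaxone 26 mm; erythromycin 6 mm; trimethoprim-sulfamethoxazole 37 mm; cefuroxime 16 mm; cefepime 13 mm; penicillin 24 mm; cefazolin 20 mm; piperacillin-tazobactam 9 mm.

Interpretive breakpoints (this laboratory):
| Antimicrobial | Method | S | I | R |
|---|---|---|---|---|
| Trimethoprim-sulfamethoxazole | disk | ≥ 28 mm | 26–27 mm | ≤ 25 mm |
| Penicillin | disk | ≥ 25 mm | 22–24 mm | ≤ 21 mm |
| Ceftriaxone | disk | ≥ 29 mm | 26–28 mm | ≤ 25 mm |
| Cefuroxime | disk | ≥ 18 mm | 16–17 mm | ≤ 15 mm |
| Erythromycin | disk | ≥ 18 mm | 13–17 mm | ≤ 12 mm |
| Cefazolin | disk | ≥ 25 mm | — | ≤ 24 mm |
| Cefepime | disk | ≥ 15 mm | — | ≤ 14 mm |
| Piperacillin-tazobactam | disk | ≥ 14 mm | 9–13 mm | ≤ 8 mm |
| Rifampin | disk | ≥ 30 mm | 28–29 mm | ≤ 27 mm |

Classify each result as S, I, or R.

Ceftriaxone (26 mm) in 26–28 mm — Intermediate
Erythromycin: 6 mm is ≤ 12 mm → resistant
Trimethoprim-sulfamethoxazole (37 mm) ≥ 28 mm → S
Cefuroxime: 16 mm is in 16–17 mm → Intermediate
Cefepime (13 mm) ≤ 14 mm → resistant
Penicillin (24 mm) in 22–24 mm → Intermediate
Cefazolin 20 mm: ≤ 24 mm ⇒ R
Piperacillin-tazobactam: 9 mm is in 9–13 mm — intermediate

I, R, S, I, R, I, R, I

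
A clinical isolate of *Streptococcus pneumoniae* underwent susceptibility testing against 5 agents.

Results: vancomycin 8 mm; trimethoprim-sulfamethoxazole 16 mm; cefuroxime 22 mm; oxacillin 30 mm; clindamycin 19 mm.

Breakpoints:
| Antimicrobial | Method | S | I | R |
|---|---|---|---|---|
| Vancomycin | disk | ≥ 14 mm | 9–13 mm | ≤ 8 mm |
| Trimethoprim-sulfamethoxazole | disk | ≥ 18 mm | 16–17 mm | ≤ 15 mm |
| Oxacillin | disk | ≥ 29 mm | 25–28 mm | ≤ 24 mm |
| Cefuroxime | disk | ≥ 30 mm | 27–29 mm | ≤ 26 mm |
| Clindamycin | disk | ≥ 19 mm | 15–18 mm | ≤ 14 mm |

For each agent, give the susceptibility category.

R, I, R, S, S

Vancomycin (8 mm) ≤ 8 mm ⇒ resistant
Trimethoprim-sulfamethoxazole: 16 mm is in 16–17 mm ⇒ I
Cefuroxime 22 mm: ≤ 26 mm ⇒ R
Oxacillin: 30 mm is ≥ 29 mm — S
Clindamycin (19 mm) ≥ 19 mm → susceptible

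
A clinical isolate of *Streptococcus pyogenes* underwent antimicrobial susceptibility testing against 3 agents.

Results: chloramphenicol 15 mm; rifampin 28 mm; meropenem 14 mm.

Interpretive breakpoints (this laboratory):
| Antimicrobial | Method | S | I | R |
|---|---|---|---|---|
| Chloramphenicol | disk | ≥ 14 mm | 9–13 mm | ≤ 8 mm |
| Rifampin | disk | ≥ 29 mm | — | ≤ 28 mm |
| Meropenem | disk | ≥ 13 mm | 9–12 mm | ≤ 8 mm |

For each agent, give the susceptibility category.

S, R, S

Chloramphenicol: 15 mm is ≥ 14 mm — susceptible
Rifampin (28 mm) ≤ 28 mm → Resistant
Meropenem: 14 mm is ≥ 13 mm → Susceptible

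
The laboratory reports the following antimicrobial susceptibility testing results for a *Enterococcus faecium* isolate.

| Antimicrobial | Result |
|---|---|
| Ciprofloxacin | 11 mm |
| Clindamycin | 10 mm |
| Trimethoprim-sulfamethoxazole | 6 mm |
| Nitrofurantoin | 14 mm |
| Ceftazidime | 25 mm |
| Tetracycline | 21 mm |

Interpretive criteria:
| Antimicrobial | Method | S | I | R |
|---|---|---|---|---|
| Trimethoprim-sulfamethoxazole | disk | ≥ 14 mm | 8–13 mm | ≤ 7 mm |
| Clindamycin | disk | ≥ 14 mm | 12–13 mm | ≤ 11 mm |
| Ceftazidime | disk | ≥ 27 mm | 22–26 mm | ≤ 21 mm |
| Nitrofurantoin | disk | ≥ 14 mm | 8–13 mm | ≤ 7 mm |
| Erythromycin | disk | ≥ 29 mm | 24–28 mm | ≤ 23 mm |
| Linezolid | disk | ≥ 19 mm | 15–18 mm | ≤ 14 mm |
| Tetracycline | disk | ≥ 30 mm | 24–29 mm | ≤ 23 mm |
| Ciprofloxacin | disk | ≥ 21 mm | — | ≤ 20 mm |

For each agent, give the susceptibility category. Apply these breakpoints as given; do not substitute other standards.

Ciprofloxacin (11 mm) ≤ 20 mm — R
Clindamycin: 10 mm is ≤ 11 mm ⇒ Resistant
Trimethoprim-sulfamethoxazole (6 mm) ≤ 7 mm → resistant
Nitrofurantoin: 14 mm is ≥ 14 mm — susceptible
Ceftazidime (25 mm) in 22–26 mm — I
Tetracycline (21 mm) ≤ 23 mm — R

R, R, R, S, I, R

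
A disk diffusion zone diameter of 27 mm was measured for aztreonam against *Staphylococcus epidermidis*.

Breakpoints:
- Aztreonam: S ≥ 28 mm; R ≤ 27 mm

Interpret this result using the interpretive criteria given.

Aztreonam: 27 mm is ≤ 27 mm ⇒ resistant

R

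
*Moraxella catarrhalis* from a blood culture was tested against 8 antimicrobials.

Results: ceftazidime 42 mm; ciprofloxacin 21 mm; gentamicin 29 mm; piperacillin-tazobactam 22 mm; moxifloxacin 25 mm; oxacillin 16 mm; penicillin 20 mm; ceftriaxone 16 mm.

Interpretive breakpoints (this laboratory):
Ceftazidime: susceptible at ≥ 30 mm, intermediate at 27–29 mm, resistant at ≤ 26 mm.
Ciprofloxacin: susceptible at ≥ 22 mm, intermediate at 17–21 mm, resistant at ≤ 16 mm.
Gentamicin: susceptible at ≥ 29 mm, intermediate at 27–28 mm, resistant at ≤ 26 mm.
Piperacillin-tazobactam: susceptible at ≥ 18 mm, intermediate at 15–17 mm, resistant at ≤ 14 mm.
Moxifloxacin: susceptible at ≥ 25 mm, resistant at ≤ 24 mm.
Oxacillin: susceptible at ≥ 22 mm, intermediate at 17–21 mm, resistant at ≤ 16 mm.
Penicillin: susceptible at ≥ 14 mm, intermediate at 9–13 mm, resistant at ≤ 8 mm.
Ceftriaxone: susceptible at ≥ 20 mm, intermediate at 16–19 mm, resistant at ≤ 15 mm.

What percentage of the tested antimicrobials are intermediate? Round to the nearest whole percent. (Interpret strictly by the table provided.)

Ceftazidime: 42 mm is ≥ 30 mm — susceptible
Ciprofloxacin: 21 mm is in 17–21 mm — intermediate
Gentamicin (29 mm) ≥ 29 mm — Susceptible
Piperacillin-tazobactam: 22 mm is ≥ 18 mm — S
Moxifloxacin (25 mm) ≥ 25 mm — S
Oxacillin (16 mm) ≤ 16 mm → Resistant
Penicillin 20 mm: ≥ 14 mm — Susceptible
Ceftriaxone (16 mm) in 16–19 mm → Intermediate
Intermediate: 2/8

25%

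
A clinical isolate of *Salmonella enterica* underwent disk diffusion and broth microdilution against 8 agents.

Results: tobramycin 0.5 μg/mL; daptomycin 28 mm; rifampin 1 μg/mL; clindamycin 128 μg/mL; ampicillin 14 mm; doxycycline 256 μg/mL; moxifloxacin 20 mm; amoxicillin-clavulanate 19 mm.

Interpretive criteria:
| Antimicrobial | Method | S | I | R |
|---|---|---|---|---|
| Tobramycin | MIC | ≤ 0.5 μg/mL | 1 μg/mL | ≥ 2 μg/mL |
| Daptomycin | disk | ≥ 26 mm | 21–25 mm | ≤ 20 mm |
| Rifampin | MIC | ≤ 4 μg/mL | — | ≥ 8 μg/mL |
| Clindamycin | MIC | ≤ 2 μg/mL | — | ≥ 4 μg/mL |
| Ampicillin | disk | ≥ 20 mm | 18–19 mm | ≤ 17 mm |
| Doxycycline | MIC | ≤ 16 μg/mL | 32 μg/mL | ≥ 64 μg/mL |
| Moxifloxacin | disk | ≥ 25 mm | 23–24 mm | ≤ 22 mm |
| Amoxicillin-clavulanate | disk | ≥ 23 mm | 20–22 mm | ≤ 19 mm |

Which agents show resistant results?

clindamycin, ampicillin, doxycycline, moxifloxacin, amoxicillin-clavulanate

Tobramycin (0.5 μg/mL) ≤ 0.5 μg/mL → Susceptible
Daptomycin (28 mm) ≥ 26 mm ⇒ susceptible
Rifampin: 1 μg/mL is ≤ 4 μg/mL → S
Clindamycin 128 μg/mL: ≥ 4 μg/mL — Resistant
Ampicillin (14 mm) ≤ 17 mm — R
Doxycycline (256 μg/mL) ≥ 64 μg/mL ⇒ Resistant
Moxifloxacin (20 mm) ≤ 22 mm ⇒ Resistant
Amoxicillin-clavulanate 19 mm: ≤ 19 mm — resistant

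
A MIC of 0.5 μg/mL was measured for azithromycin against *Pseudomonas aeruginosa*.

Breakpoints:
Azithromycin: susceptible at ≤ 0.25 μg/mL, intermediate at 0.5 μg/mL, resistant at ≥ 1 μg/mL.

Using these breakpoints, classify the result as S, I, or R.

Azithromycin (0.5 μg/mL) = 0.5 μg/mL → Intermediate

Intermediate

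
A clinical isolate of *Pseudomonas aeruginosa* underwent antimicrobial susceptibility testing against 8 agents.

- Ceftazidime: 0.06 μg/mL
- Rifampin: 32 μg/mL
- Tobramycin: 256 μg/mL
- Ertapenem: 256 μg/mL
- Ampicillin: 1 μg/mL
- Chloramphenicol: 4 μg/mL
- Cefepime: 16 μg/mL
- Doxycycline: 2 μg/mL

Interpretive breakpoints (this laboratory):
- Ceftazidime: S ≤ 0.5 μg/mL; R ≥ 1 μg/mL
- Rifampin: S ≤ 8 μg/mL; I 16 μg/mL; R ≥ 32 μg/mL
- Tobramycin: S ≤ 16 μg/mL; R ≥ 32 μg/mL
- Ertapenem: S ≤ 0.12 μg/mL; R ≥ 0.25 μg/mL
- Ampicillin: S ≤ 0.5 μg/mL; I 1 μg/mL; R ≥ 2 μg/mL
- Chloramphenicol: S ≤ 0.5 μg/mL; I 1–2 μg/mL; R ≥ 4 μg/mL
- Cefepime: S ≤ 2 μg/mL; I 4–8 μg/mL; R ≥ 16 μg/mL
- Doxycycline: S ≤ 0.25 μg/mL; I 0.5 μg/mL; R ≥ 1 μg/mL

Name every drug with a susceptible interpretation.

ceftazidime

Ceftazidime: 0.06 μg/mL is ≤ 0.5 μg/mL ⇒ susceptible
Rifampin (32 μg/mL) ≥ 32 μg/mL → Resistant
Tobramycin: 256 μg/mL is ≥ 32 μg/mL ⇒ R
Ertapenem (256 μg/mL) ≥ 0.25 μg/mL ⇒ resistant
Ampicillin: 1 μg/mL is = 1 μg/mL → intermediate
Chloramphenicol 4 μg/mL: ≥ 4 μg/mL ⇒ resistant
Cefepime (16 μg/mL) ≥ 16 μg/mL — R
Doxycycline: 2 μg/mL is ≥ 1 μg/mL → resistant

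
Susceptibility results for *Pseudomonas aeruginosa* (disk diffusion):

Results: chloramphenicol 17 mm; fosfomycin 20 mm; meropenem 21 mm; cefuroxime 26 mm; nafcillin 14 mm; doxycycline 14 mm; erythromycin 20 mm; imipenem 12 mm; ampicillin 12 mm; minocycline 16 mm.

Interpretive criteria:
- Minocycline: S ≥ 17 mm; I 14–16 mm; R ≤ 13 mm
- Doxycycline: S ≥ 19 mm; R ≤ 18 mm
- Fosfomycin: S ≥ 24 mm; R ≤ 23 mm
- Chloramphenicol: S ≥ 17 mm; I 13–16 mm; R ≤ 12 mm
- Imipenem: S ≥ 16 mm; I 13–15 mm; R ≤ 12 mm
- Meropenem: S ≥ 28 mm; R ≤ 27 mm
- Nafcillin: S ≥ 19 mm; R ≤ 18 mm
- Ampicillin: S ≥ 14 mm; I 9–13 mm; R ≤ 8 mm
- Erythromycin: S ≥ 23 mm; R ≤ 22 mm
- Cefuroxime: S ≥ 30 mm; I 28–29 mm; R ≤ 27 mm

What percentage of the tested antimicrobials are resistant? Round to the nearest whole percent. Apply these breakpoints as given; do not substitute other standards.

70%

Chloramphenicol (17 mm) ≥ 17 mm — S
Fosfomycin (20 mm) ≤ 23 mm ⇒ R
Meropenem: 21 mm is ≤ 27 mm → resistant
Cefuroxime (26 mm) ≤ 27 mm → Resistant
Nafcillin: 14 mm is ≤ 18 mm — Resistant
Doxycycline 14 mm: ≤ 18 mm ⇒ R
Erythromycin: 20 mm is ≤ 22 mm — resistant
Imipenem (12 mm) ≤ 12 mm → Resistant
Ampicillin (12 mm) in 9–13 mm → Intermediate
Minocycline (16 mm) in 14–16 mm ⇒ Intermediate
Resistant: 7/10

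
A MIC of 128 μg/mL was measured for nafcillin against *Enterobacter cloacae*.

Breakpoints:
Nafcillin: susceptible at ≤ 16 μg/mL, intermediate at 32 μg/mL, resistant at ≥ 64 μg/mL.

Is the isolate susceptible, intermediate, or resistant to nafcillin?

Nafcillin (128 μg/mL) ≥ 64 μg/mL ⇒ Resistant

R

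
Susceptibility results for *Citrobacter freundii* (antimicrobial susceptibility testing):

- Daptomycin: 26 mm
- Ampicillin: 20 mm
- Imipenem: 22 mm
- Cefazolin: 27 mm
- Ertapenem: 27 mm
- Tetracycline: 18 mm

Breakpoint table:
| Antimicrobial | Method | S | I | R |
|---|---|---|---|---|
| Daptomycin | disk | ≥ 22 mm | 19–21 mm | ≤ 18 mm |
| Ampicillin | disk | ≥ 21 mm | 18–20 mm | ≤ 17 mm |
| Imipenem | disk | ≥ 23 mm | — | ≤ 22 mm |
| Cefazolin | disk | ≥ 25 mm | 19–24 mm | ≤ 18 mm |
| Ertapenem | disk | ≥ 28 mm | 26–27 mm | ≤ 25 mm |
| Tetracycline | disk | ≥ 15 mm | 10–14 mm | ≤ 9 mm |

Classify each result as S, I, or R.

S, I, R, S, I, S

Daptomycin 26 mm: ≥ 22 mm — Susceptible
Ampicillin: 20 mm is in 18–20 mm → Intermediate
Imipenem 22 mm: ≤ 22 mm — resistant
Cefazolin (27 mm) ≥ 25 mm ⇒ S
Ertapenem: 27 mm is in 26–27 mm → intermediate
Tetracycline 18 mm: ≥ 15 mm ⇒ Susceptible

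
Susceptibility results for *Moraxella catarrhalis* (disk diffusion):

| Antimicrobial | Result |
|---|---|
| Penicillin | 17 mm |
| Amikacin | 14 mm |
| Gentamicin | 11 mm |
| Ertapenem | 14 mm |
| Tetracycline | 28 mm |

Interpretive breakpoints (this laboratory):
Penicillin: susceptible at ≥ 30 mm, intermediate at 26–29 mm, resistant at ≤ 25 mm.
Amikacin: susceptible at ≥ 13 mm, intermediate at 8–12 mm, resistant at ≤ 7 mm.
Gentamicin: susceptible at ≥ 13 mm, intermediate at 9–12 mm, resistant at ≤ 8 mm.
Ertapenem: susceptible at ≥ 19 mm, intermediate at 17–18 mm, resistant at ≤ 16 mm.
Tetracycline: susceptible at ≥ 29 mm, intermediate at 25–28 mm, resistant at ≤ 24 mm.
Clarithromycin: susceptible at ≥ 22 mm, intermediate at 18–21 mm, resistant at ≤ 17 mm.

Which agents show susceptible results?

amikacin

Penicillin: 17 mm is ≤ 25 mm — R
Amikacin (14 mm) ≥ 13 mm → S
Gentamicin 11 mm: in 9–12 mm → Intermediate
Ertapenem: 14 mm is ≤ 16 mm ⇒ resistant
Tetracycline (28 mm) in 25–28 mm ⇒ intermediate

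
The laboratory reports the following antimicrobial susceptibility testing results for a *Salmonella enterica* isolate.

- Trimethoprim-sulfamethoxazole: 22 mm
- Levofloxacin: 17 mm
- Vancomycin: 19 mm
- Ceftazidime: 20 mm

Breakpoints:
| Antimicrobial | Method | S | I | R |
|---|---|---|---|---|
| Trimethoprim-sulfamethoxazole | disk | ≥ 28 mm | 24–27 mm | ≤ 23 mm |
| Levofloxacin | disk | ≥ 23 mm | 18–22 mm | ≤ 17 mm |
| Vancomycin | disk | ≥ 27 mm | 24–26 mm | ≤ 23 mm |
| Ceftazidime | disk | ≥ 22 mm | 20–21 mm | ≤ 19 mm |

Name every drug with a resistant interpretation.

trimethoprim-sulfamethoxazole, levofloxacin, vancomycin

Trimethoprim-sulfamethoxazole (22 mm) ≤ 23 mm — R
Levofloxacin: 17 mm is ≤ 17 mm → Resistant
Vancomycin 19 mm: ≤ 23 mm → R
Ceftazidime: 20 mm is in 20–21 mm → Intermediate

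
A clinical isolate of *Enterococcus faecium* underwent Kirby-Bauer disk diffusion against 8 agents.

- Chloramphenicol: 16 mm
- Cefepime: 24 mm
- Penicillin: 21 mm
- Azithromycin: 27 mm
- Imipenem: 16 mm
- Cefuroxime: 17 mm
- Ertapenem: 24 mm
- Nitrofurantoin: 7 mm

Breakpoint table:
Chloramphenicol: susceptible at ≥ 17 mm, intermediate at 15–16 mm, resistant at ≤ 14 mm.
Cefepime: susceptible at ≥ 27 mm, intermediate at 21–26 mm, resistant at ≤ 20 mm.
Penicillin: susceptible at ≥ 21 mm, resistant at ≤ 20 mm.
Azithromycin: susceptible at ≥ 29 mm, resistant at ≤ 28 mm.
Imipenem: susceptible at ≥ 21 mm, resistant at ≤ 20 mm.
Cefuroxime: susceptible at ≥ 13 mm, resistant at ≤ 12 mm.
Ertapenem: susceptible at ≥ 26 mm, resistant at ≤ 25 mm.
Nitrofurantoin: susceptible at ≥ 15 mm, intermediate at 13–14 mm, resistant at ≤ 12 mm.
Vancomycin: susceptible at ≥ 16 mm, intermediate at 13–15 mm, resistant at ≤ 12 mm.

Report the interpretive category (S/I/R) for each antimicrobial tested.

I, I, S, R, R, S, R, R

Chloramphenicol (16 mm) in 15–16 mm ⇒ intermediate
Cefepime: 24 mm is in 21–26 mm → intermediate
Penicillin 21 mm: ≥ 21 mm — susceptible
Azithromycin: 27 mm is ≤ 28 mm — R
Imipenem 16 mm: ≤ 20 mm — resistant
Cefuroxime 17 mm: ≥ 13 mm — S
Ertapenem (24 mm) ≤ 25 mm — resistant
Nitrofurantoin (7 mm) ≤ 12 mm ⇒ R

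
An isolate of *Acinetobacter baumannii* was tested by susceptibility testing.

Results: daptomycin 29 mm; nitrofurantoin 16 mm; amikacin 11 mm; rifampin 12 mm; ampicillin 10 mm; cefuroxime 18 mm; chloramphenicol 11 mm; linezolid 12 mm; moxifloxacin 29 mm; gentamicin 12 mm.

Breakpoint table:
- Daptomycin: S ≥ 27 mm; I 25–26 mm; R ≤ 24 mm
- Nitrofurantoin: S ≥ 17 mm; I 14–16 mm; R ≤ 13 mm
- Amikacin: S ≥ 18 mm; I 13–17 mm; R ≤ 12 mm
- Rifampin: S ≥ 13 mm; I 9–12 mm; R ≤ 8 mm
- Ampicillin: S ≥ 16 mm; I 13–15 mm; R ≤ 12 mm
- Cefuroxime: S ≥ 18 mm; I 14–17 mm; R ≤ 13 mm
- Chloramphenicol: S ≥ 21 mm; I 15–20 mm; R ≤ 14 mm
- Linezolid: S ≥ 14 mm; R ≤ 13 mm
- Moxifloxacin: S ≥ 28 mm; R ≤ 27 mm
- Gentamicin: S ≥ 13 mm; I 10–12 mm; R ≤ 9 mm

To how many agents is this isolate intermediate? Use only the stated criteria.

Daptomycin (29 mm) ≥ 27 mm — S
Nitrofurantoin: 16 mm is in 14–16 mm — Intermediate
Amikacin: 11 mm is ≤ 12 mm — R
Rifampin 12 mm: in 9–12 mm → I
Ampicillin: 10 mm is ≤ 12 mm — resistant
Cefuroxime: 18 mm is ≥ 18 mm ⇒ S
Chloramphenicol (11 mm) ≤ 14 mm ⇒ resistant
Linezolid (12 mm) ≤ 13 mm — resistant
Moxifloxacin 29 mm: ≥ 28 mm → Susceptible
Gentamicin (12 mm) in 10–12 mm ⇒ I
Intermediate: 3

3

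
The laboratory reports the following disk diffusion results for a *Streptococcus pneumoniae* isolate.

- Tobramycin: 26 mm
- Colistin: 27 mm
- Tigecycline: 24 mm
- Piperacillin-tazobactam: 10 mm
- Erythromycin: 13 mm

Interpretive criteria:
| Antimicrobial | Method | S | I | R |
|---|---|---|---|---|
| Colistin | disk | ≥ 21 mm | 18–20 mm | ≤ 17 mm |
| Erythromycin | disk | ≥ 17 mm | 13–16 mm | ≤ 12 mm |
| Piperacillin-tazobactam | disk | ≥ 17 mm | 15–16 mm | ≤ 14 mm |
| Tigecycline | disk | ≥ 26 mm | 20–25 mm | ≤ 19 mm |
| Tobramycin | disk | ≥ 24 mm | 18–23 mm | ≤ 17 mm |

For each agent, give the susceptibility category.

S, S, I, R, I

Tobramycin 26 mm: ≥ 24 mm → Susceptible
Colistin (27 mm) ≥ 21 mm ⇒ S
Tigecycline: 24 mm is in 20–25 mm ⇒ intermediate
Piperacillin-tazobactam: 10 mm is ≤ 14 mm → Resistant
Erythromycin (13 mm) in 13–16 mm ⇒ intermediate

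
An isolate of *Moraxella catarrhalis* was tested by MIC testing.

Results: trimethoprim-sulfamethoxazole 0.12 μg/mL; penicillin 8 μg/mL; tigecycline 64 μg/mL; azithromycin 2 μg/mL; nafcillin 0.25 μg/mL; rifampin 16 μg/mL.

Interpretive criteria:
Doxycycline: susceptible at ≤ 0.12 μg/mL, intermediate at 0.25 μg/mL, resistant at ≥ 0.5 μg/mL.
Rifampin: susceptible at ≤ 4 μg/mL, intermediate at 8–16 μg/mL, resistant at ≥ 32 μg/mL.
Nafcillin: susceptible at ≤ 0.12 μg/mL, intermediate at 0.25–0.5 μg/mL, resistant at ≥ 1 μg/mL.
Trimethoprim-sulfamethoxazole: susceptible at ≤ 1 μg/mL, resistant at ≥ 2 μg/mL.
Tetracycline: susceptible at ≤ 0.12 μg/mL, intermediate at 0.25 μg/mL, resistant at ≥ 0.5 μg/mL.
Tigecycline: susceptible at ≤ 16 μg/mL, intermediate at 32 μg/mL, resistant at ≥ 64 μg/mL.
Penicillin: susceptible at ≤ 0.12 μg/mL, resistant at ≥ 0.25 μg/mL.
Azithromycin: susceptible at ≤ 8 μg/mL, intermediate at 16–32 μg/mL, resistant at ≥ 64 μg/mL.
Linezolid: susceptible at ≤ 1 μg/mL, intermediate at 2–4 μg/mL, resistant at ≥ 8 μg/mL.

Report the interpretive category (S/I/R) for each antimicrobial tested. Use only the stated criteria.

Trimethoprim-sulfamethoxazole: 0.12 μg/mL is ≤ 1 μg/mL → Susceptible
Penicillin (8 μg/mL) ≥ 0.25 μg/mL → Resistant
Tigecycline: 64 μg/mL is ≥ 64 μg/mL — Resistant
Azithromycin 2 μg/mL: ≤ 8 μg/mL → Susceptible
Nafcillin: 0.25 μg/mL is in 0.25–0.5 μg/mL → I
Rifampin: 16 μg/mL is in 8–16 μg/mL — intermediate

S, R, R, S, I, I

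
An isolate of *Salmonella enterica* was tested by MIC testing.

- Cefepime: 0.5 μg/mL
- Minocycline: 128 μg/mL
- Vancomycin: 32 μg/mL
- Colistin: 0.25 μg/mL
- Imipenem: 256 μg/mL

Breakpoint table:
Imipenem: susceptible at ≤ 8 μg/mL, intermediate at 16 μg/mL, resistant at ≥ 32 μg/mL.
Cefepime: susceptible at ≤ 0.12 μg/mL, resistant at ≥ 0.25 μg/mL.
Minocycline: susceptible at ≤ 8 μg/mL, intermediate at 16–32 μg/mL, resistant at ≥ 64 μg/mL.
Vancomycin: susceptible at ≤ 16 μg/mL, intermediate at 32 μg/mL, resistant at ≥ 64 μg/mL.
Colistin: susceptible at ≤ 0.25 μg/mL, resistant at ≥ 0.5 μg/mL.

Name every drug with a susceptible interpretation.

Cefepime: 0.5 μg/mL is ≥ 0.25 μg/mL → Resistant
Minocycline: 128 μg/mL is ≥ 64 μg/mL → Resistant
Vancomycin (32 μg/mL) = 32 μg/mL ⇒ intermediate
Colistin (0.25 μg/mL) ≤ 0.25 μg/mL — Susceptible
Imipenem: 256 μg/mL is ≥ 32 μg/mL ⇒ R

colistin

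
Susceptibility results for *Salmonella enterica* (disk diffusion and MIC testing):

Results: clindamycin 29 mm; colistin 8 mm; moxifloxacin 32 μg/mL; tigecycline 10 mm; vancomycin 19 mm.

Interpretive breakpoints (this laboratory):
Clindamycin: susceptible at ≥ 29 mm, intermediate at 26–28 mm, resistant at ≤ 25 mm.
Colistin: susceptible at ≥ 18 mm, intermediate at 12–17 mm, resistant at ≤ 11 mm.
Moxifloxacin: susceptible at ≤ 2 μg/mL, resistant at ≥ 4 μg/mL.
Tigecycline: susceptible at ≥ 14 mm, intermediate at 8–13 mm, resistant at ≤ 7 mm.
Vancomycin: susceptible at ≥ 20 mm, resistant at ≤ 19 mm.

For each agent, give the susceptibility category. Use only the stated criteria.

Clindamycin 29 mm: ≥ 29 mm ⇒ susceptible
Colistin: 8 mm is ≤ 11 mm ⇒ Resistant
Moxifloxacin 32 μg/mL: ≥ 4 μg/mL — resistant
Tigecycline: 10 mm is in 8–13 mm ⇒ Intermediate
Vancomycin 19 mm: ≤ 19 mm ⇒ resistant

S, R, R, I, R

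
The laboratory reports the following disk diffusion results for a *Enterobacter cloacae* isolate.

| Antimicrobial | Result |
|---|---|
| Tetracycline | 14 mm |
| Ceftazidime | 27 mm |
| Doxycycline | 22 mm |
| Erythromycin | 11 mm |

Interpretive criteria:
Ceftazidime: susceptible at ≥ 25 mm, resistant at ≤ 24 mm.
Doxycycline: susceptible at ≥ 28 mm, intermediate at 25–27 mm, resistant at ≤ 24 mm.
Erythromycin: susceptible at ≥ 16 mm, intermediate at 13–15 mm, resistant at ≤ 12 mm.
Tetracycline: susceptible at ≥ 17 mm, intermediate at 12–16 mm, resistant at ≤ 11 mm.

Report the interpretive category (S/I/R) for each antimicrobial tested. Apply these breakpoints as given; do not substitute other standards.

Tetracycline (14 mm) in 12–16 mm → I
Ceftazidime (27 mm) ≥ 25 mm ⇒ Susceptible
Doxycycline (22 mm) ≤ 24 mm ⇒ Resistant
Erythromycin: 11 mm is ≤ 12 mm ⇒ R

I, S, R, R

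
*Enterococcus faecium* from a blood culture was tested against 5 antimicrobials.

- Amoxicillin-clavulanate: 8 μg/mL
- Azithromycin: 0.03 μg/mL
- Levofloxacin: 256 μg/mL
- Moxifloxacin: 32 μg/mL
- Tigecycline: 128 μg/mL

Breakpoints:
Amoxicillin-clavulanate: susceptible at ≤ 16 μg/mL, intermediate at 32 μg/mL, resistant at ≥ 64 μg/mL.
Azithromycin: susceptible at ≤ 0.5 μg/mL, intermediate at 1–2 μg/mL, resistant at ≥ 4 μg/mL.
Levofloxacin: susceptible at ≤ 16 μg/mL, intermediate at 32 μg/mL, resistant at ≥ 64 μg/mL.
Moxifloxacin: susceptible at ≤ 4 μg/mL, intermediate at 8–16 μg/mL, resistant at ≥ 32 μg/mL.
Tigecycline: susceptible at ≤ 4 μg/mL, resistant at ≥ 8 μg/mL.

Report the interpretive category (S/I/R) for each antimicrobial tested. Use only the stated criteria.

S, S, R, R, R

Amoxicillin-clavulanate 8 μg/mL: ≤ 16 μg/mL → susceptible
Azithromycin 0.03 μg/mL: ≤ 0.5 μg/mL → S
Levofloxacin (256 μg/mL) ≥ 64 μg/mL — resistant
Moxifloxacin (32 μg/mL) ≥ 32 μg/mL → resistant
Tigecycline: 128 μg/mL is ≥ 8 μg/mL → Resistant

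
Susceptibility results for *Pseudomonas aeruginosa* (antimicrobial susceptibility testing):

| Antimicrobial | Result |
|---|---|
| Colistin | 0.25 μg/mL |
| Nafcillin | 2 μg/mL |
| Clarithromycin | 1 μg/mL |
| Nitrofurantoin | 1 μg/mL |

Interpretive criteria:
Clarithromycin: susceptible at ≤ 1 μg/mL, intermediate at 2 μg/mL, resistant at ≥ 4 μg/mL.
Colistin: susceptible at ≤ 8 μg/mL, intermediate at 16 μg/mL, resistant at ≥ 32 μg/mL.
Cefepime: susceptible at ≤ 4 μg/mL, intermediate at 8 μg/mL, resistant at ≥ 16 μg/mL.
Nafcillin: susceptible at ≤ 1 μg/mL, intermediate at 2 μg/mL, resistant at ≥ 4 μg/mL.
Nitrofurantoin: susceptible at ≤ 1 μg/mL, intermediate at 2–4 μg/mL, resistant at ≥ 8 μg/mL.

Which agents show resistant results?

none

Colistin (0.25 μg/mL) ≤ 8 μg/mL → susceptible
Nafcillin (2 μg/mL) = 2 μg/mL → I
Clarithromycin: 1 μg/mL is ≤ 1 μg/mL → S
Nitrofurantoin 1 μg/mL: ≤ 1 μg/mL ⇒ Susceptible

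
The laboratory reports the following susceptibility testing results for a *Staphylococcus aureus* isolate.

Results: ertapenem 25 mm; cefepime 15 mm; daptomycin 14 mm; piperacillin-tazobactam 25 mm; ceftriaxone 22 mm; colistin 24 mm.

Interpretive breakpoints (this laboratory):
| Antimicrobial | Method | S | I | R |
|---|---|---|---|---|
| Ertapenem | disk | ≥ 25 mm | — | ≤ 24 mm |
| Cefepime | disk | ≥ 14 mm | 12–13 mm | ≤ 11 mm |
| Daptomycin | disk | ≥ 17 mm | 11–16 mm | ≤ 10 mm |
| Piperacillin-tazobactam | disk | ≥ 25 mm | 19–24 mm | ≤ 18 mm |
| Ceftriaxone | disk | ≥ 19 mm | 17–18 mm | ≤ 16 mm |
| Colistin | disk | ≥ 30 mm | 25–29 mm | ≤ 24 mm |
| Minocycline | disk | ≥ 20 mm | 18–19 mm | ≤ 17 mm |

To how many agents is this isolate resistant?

Ertapenem: 25 mm is ≥ 25 mm ⇒ Susceptible
Cefepime: 15 mm is ≥ 14 mm → susceptible
Daptomycin: 14 mm is in 11–16 mm — Intermediate
Piperacillin-tazobactam 25 mm: ≥ 25 mm → S
Ceftriaxone: 22 mm is ≥ 19 mm → S
Colistin 24 mm: ≤ 24 mm — R
Resistant: 1

1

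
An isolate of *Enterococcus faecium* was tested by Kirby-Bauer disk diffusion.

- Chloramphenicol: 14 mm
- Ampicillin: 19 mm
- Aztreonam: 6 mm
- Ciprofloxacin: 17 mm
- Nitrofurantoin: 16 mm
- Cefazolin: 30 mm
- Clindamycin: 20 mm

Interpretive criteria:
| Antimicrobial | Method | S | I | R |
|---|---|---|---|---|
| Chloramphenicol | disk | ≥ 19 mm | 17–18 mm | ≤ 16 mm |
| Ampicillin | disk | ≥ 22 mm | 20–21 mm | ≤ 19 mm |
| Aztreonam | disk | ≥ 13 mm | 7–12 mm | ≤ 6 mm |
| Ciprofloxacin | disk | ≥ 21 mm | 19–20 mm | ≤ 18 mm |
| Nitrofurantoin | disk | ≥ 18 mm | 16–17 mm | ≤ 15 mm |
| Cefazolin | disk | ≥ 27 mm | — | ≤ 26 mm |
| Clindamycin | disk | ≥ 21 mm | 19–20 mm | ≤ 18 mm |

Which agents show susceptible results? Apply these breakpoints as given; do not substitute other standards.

cefazolin

Chloramphenicol (14 mm) ≤ 16 mm — R
Ampicillin: 19 mm is ≤ 19 mm ⇒ Resistant
Aztreonam 6 mm: ≤ 6 mm → R
Ciprofloxacin: 17 mm is ≤ 18 mm — resistant
Nitrofurantoin 16 mm: in 16–17 mm ⇒ intermediate
Cefazolin (30 mm) ≥ 27 mm ⇒ S
Clindamycin (20 mm) in 19–20 mm ⇒ Intermediate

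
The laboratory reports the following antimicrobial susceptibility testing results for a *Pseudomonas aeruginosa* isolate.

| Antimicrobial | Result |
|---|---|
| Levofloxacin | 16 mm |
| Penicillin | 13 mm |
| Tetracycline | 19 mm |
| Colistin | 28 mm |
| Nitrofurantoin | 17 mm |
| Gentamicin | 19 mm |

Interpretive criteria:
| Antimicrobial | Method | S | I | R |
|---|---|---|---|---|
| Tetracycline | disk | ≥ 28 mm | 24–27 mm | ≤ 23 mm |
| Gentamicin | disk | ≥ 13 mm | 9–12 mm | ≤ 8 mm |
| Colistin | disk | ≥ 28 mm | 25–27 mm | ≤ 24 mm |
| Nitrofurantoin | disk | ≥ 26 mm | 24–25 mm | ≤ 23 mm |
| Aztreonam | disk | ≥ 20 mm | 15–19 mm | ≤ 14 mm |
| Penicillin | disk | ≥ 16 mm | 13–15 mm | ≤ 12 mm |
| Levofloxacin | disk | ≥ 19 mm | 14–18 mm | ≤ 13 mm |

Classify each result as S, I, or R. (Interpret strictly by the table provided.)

Levofloxacin: 16 mm is in 14–18 mm ⇒ I
Penicillin (13 mm) in 13–15 mm — I
Tetracycline (19 mm) ≤ 23 mm ⇒ resistant
Colistin (28 mm) ≥ 28 mm — S
Nitrofurantoin 17 mm: ≤ 23 mm — Resistant
Gentamicin 19 mm: ≥ 13 mm → S

I, I, R, S, R, S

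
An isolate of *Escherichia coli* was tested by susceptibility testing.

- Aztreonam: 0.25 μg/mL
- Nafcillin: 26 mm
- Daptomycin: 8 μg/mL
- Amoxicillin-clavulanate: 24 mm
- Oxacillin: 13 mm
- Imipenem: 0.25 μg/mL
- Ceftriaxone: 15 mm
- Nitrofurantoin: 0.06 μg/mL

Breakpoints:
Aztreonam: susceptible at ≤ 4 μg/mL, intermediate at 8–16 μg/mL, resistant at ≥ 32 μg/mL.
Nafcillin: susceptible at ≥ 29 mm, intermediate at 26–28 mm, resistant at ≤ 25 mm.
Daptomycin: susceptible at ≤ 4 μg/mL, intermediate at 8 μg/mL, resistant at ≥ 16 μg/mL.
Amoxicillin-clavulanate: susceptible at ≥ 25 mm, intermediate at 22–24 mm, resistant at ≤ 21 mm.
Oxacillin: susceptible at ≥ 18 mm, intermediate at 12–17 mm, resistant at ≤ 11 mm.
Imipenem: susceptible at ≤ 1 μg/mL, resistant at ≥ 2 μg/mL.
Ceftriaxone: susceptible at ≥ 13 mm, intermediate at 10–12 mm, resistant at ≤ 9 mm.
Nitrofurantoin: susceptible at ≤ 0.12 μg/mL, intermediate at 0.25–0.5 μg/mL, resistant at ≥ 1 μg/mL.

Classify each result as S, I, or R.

Aztreonam 0.25 μg/mL: ≤ 4 μg/mL → S
Nafcillin (26 mm) in 26–28 mm ⇒ Intermediate
Daptomycin: 8 μg/mL is = 8 μg/mL → I
Amoxicillin-clavulanate: 24 mm is in 22–24 mm ⇒ intermediate
Oxacillin: 13 mm is in 12–17 mm ⇒ I
Imipenem: 0.25 μg/mL is ≤ 1 μg/mL → susceptible
Ceftriaxone 15 mm: ≥ 13 mm — susceptible
Nitrofurantoin 0.06 μg/mL: ≤ 0.12 μg/mL ⇒ Susceptible

S, I, I, I, I, S, S, S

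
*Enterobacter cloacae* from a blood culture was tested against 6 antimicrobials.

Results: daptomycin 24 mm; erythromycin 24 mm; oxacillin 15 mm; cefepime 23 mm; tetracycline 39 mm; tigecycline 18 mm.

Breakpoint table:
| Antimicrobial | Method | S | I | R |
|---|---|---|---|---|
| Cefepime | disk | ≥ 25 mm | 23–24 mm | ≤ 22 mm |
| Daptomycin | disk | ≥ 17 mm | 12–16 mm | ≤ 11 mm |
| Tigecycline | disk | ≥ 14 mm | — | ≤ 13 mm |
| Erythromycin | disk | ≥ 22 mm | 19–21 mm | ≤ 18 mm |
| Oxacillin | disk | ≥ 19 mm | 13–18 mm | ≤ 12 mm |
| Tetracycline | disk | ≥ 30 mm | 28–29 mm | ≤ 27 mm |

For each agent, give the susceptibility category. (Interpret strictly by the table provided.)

S, S, I, I, S, S

Daptomycin (24 mm) ≥ 17 mm → susceptible
Erythromycin (24 mm) ≥ 22 mm → S
Oxacillin (15 mm) in 13–18 mm — intermediate
Cefepime (23 mm) in 23–24 mm ⇒ Intermediate
Tetracycline 39 mm: ≥ 30 mm ⇒ Susceptible
Tigecycline: 18 mm is ≥ 14 mm ⇒ S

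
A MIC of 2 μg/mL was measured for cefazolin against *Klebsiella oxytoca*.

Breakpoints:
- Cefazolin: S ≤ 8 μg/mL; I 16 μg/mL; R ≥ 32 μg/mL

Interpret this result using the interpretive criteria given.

Susceptible

Cefazolin (2 μg/mL) ≤ 8 μg/mL ⇒ Susceptible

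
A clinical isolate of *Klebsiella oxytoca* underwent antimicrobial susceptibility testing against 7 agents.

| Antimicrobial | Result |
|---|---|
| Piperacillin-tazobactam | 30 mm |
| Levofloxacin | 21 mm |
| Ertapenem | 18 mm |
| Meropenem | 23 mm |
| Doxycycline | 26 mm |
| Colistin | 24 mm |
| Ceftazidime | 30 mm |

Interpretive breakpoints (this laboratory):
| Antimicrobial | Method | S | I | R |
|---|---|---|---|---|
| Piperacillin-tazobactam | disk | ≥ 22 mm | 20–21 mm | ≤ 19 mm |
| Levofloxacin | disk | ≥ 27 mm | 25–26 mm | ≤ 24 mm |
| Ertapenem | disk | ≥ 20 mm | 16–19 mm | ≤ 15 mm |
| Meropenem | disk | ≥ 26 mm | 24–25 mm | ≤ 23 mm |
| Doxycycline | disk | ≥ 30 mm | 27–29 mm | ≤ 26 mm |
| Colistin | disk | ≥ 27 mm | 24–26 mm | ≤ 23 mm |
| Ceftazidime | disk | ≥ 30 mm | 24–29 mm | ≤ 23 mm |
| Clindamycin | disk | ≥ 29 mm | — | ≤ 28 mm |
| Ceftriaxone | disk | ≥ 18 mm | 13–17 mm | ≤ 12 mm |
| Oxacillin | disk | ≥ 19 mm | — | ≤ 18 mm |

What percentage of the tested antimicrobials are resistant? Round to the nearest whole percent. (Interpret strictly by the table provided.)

43%

Piperacillin-tazobactam: 30 mm is ≥ 22 mm — susceptible
Levofloxacin 21 mm: ≤ 24 mm — Resistant
Ertapenem 18 mm: in 16–19 mm ⇒ intermediate
Meropenem: 23 mm is ≤ 23 mm ⇒ Resistant
Doxycycline (26 mm) ≤ 26 mm — resistant
Colistin: 24 mm is in 24–26 mm ⇒ Intermediate
Ceftazidime 30 mm: ≥ 30 mm ⇒ S
Resistant: 3/7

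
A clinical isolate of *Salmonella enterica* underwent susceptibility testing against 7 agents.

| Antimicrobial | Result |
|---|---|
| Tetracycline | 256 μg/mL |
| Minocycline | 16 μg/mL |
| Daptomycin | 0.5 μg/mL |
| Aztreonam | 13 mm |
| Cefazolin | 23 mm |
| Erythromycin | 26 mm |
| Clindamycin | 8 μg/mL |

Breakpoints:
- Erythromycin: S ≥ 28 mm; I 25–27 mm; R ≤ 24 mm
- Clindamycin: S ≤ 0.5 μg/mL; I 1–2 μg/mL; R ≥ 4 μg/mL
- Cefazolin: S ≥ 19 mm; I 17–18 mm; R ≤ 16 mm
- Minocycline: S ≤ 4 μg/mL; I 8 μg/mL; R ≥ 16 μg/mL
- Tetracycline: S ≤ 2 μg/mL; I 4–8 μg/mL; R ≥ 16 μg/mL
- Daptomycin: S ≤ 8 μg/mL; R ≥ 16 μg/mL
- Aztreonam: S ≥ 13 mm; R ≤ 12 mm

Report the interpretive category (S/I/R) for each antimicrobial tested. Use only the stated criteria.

R, R, S, S, S, I, R

Tetracycline 256 μg/mL: ≥ 16 μg/mL — R
Minocycline (16 μg/mL) ≥ 16 μg/mL — R
Daptomycin: 0.5 μg/mL is ≤ 8 μg/mL — Susceptible
Aztreonam 13 mm: ≥ 13 mm → Susceptible
Cefazolin (23 mm) ≥ 19 mm ⇒ susceptible
Erythromycin 26 mm: in 25–27 mm → Intermediate
Clindamycin (8 μg/mL) ≥ 4 μg/mL → Resistant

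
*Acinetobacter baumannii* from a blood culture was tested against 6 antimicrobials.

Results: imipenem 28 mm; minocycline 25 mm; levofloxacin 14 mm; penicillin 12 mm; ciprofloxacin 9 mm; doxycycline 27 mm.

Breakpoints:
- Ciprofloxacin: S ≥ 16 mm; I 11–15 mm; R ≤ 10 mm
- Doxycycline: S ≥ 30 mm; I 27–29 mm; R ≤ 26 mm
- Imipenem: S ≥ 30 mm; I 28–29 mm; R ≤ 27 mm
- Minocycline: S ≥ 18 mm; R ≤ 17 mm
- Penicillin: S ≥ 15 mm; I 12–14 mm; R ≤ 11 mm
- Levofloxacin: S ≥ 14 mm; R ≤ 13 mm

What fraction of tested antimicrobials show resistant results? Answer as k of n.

Imipenem: 28 mm is in 28–29 mm → Intermediate
Minocycline 25 mm: ≥ 18 mm ⇒ susceptible
Levofloxacin (14 mm) ≥ 14 mm — susceptible
Penicillin 12 mm: in 12–14 mm → I
Ciprofloxacin (9 mm) ≤ 10 mm → Resistant
Doxycycline 27 mm: in 27–29 mm → I
Resistant: 1/6

1 of 6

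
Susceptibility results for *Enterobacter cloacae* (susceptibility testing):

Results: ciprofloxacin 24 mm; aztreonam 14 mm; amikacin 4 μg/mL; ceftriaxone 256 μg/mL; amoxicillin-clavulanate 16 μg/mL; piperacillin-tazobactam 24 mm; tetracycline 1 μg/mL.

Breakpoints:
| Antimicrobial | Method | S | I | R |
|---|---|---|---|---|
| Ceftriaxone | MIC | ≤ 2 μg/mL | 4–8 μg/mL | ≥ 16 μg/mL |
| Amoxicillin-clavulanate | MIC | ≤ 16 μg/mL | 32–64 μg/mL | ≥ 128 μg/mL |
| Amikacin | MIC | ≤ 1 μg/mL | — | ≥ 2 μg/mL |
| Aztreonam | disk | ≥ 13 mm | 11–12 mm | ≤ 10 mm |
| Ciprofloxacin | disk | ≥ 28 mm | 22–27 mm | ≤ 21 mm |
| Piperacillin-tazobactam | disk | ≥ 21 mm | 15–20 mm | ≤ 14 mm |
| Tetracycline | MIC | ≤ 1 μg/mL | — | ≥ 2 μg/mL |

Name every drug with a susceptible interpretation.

aztreonam, amoxicillin-clavulanate, piperacillin-tazobactam, tetracycline

Ciprofloxacin: 24 mm is in 22–27 mm → I
Aztreonam: 14 mm is ≥ 13 mm ⇒ susceptible
Amikacin (4 μg/mL) ≥ 2 μg/mL — R
Ceftriaxone: 256 μg/mL is ≥ 16 μg/mL ⇒ Resistant
Amoxicillin-clavulanate: 16 μg/mL is ≤ 16 μg/mL ⇒ susceptible
Piperacillin-tazobactam: 24 mm is ≥ 21 mm → susceptible
Tetracycline (1 μg/mL) ≤ 1 μg/mL → Susceptible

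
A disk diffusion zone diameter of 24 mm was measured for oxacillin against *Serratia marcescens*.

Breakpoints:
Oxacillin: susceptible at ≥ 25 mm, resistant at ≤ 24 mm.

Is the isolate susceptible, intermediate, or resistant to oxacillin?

Oxacillin: 24 mm is ≤ 24 mm → Resistant

R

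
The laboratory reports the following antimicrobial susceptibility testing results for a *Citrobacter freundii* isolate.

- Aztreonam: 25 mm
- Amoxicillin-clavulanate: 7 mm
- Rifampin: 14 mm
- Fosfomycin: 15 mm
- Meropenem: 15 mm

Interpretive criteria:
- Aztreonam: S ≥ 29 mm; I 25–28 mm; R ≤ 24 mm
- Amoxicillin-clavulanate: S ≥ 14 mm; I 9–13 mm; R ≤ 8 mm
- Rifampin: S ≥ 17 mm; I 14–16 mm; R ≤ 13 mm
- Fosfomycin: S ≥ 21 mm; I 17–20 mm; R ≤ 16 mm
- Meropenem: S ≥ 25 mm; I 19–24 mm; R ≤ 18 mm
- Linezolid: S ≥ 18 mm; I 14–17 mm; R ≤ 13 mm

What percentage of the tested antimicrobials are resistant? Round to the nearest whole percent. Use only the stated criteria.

60%

Aztreonam: 25 mm is in 25–28 mm — I
Amoxicillin-clavulanate (7 mm) ≤ 8 mm ⇒ R
Rifampin 14 mm: in 14–16 mm → I
Fosfomycin: 15 mm is ≤ 16 mm → R
Meropenem (15 mm) ≤ 18 mm ⇒ Resistant
Resistant: 3/5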